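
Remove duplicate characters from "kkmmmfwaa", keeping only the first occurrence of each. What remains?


Input: 'kkmmmfwaa'
Operation: keep first occurrence of each character
Scan: s[0]='k' new -> keep; s[1]='k' seen -> skip; s[2]='m' new -> keep; s[3]='m' seen -> skip; s[4]='m' seen -> skip; s[5]='f' new -> keep; s[6]='w' new -> keep; s[7]='a' new -> keep; s[8]='a' seen -> skip
Result: kmfwa


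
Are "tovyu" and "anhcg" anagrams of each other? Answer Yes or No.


String 1: 'tovyu' -> sorted: 'otuvy'
String 2: 'anhcg' -> sorted: 'acghn'
Compare sorted forms: 'otuvy' != 'acghn'
Anagram: No


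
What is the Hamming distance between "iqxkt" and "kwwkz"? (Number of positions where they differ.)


String 1: 'iqxkt'
String 2: 'kwwkz'
Compare each position: pos 0: 'i'!='k', pos 1: 'q'!='w', pos 2: 'x'!='w', pos 3: 'k'=='k', pos 4: 't'!='z'
Differing positions: 4
Hamming distance: 4


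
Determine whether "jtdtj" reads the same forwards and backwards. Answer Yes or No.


Input string: 'jtdtj'
Reversed: 'jtdtj'
Compare pairs: s[0]='j' vs s[4]='j' (match), s[1]='t' vs s[3]='t' (match)
Palindrome: Yes


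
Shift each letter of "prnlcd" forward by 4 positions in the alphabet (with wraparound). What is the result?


Input: 'prnlcd', shift = 4
Operation: for each letter, (position + 4) mod 26
Mapping: 'p'(15+4=19)->'t', 'r'(17+4=21)->'v', 'n'(13+4=17)->'r', 'l'(11+4=15)->'p', 'c'(2+4=6)->'g', 'd'(3+4=7)->'h'
Result: tvrpgh


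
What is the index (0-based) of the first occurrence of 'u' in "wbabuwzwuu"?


Input string: 'wbabuwzwuu'
Target: 'u'
Scanning left to right: s[0]='w', s[1]='b', s[2]='a', s[3]='b', s[4]='u'
First match at index: 4


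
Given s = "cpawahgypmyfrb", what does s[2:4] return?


Input string: 'cpawahgypmyfrb'
Operation: slice [2:4]
Extract characters: s[2]='a', s[3]='w'
Result: aw


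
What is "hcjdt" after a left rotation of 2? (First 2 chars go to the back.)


Input: 'hcjdt', shift = 2
Operation: split at index 2 and swap parts
Front part s[0:2] = 'hc'
Back part s[2:] = 'jdt'
Rotated = back + front = 'jdt' + 'hc'
Result: jdthc


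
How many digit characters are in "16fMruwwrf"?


Input string: '16fMruwwrf'
Operation: count digit characters (0-9)
Scan: '1'(digit), '6'(digit), 'f', 'M', 'r', 'u', 'w', 'w', 'r', 'f'
Digits found: 2
Result: 2


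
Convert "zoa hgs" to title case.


Input string: 'zoa hgs'
Operation: capitalize first letter of each word
Word transformations: 'zoa'->'Zoa', 'hgs'->'Hgs'
Result: Zoa Hgs


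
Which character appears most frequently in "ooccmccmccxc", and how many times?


Input: 'ooccmccmccxc'
Operation: tally each character
Counts: 'c':7, 'm':2, 'o':2, 'x':1
Maximum: 'c' appears 7 times


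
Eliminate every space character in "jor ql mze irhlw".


Input string: 'jor ql mze irhlw'
Operation: remove all spaces
Words: 'jor', 'ql', 'mze', 'irhlw'
Join without spaces: jorqlmzeirhlw


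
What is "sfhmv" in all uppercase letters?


Input string: 'sfhmv'
Operation: convert each letter to uppercase
Mapping: 's'->'S', 'f'->'F', 'h'->'H', 'm'->'M', 'v'->'V'
Result: SFHMV


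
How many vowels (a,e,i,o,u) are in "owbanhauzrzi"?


Input string: 'owbanhauzrzi'
Operation: count vowels (a, e, i, o, u)
Scan: s[0]='o' (vowel), s[1]='w', s[2]='b', s[3]='a' (vowel), s[4]='n', s[5]='h', s[6]='a' (vowel), s[7]='u' (vowel), s[8]='z', s[9]='r', s[10]='z', s[11]='i' (vowel)
Vowels found: 5
Result: 5


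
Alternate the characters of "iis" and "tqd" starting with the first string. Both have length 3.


String 1: 'iis'
String 2: 'tqd'
Operation: alternate characters
Pairs: 'i'+'t', 'i'+'q', 's'+'d'
Result: itiqsd


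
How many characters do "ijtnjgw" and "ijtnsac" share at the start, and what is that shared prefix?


String 1: 'ijtnjgw'
String 2: 'ijtnsac'
Compare position by position:
pos 0: 'i' vs 'i' match
pos 1: 'j' vs 'j' match
pos 2: 't' vs 't' match
pos 3: 'n' vs 'n' match
pos 4: 'j' vs 's' differ -> stop
Longest common prefix: "ijtn" (length 4)


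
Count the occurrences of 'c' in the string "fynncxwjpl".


Input string: 'fynncxwjpl'
Target character: 'c'
Scan each position: s[4]='c'
Matches found at indices: 4
Total: 1


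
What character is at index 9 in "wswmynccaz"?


Input string: 'wswmynccaz'
Operation: get character at index 9
Index mapping: s[0]='w', s[1]='s', s[2]='w', s[3]='m', s[4]='y', s[5]='n', s[6]='c', s[7]='c', s[8]='a', s[9]='z'
Result: 'z'


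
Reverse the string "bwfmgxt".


Input string: 'bwfmgxt'
Operation: reverse character order
Original order: 'b' -> 'w' -> 'f' -> 'm' -> 'g' -> 'x' -> 't'
Reversed order: 't' -> 'x' -> 'g' -> 'm' -> 'f' -> 'w' -> 'b'
Result: txgmfwb


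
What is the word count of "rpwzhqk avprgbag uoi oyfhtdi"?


Input string: 'rpwzhqk avprgbag uoi oyfhtdi'
Operation: split by spaces
Words found: 'rpwzhqk', 'avprgbag', 'uoi', 'oyfhtdi'
Word count: 4


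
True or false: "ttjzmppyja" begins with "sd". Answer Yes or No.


Input string: 'ttjzmppyja'
Prefix to check: 'sd'
First 2 characters of input: 'tt'
Match: False
Result: No


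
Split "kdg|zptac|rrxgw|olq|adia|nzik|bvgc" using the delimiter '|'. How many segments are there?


Input string: 'kdg|zptac|rrxgw|olq|adia|nzik|bvgc'
Delimiter: '|'
Split result: 'kdg', 'zptac', 'rrxgw', 'olq', 'adia', 'nzik', 'bvgc'
Number of parts: 7


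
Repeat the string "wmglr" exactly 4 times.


Input string: 'wmglr'
Operation: repeat 4 times
Concatenation: 'wmglr' + 'wmglr' + 'wmglr' + 'wmglr'
Result: wmglrwmglrwmglrwmglr


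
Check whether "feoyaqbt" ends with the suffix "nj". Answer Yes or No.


Input string: 'feoyaqbt'
Suffix to check: 'nj'
Last 2 characters of input: 'bt'
Match: False
Result: No


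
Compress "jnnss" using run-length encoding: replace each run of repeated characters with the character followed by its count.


Input: 'jnnss'
Operation: identify consecutive runs
Runs: 'j' -> j1, 'nn' -> n2, 'ss' -> s2
Encoded: j1n2s2


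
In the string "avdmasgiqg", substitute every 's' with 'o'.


Input string: 'avdmasgiqg'
Operation: replace 's' with 'o'
Positions of 's': 5
After replacement: avdmaogiqg


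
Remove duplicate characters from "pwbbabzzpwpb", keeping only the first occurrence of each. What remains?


Input: 'pwbbabzzpwpb'
Operation: keep first occurrence of each character
Scan: s[0]='p' new -> keep; s[1]='w' new -> keep; s[2]='b' new -> keep; s[3]='b' seen -> skip; s[4]='a' new -> keep; s[5]='b' seen -> skip; s[6]='z' new -> keep; s[7]='z' seen -> skip; s[8]='p' seen -> skip; s[9]='w' seen -> skip; s[10]='p' seen -> skip; s[11]='b' seen -> skip
Result: pwbaz


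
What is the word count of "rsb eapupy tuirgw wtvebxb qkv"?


Input string: 'rsb eapupy tuirgw wtvebxb qkv'
Operation: split by spaces
Words found: 'rsb', 'eapupy', 'tuirgw', 'wtvebxb', 'qkv'
Word count: 5


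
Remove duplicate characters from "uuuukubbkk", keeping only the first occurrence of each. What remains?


Input: 'uuuukubbkk'
Operation: keep first occurrence of each character
Scan: s[0]='u' new -> keep; s[1]='u' seen -> skip; s[2]='u' seen -> skip; s[3]='u' seen -> skip; s[4]='k' new -> keep; s[5]='u' seen -> skip; s[6]='b' new -> keep; s[7]='b' seen -> skip; s[8]='k' seen -> skip; s[9]='k' seen -> skip
Result: ukb


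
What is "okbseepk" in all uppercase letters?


Input string: 'okbseepk'
Operation: convert each letter to uppercase
Mapping: 'o'->'O', 'k'->'K', 'b'->'B', 's'->'S', 'e'->'E', 'e'->'E', 'p'->'P', 'k'->'K'
Result: OKBSEEPK


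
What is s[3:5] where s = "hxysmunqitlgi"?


Input string: 'hxysmunqitlgi'
Operation: slice [3:5]
Extract characters: s[3]='s', s[4]='m'
Result: sm


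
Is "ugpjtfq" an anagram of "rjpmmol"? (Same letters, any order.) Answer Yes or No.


String 1: 'rjpmmol' -> sorted: 'jlmmopr'
String 2: 'ugpjtfq' -> sorted: 'fgjpqtu'
Compare sorted forms: 'jlmmopr' != 'fgjpqtu'
Anagram: No


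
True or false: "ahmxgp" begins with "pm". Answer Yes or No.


Input string: 'ahmxgp'
Prefix to check: 'pm'
First 2 characters of input: 'ah'
Match: False
Result: No


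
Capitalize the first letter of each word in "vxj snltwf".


Input string: 'vxj snltwf'
Operation: capitalize first letter of each word
Word transformations: 'vxj'->'Vxj', 'snltwf'->'Snltwf'
Result: Vxj Snltwf


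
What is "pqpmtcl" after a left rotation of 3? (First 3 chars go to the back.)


Input: 'pqpmtcl', shift = 3
Operation: split at index 3 and swap parts
Front part s[0:3] = 'pqp'
Back part s[3:] = 'mtcl'
Rotated = back + front = 'mtcl' + 'pqp'
Result: mtclpqp


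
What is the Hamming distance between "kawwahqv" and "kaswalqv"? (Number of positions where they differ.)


String 1: 'kawwahqv'
String 2: 'kaswalqv'
Compare each position: pos 0: 'k'=='k', pos 1: 'a'=='a', pos 2: 'w'!='s', pos 3: 'w'=='w', pos 4: 'a'=='a', pos 5: 'h'!='l', pos 6: 'q'=='q', pos 7: 'v'=='v'
Differing positions: 2
Hamming distance: 2


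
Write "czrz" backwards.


Input string: 'czrz'
Operation: reverse character order
Original order: 'c' -> 'z' -> 'r' -> 'z'
Reversed order: 'z' -> 'r' -> 'z' -> 'c'
Result: zrzc


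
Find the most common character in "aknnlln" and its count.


Input: 'aknnlln'
Operation: tally each character
Counts: 'a':1, 'k':1, 'l':2, 'n':3
Maximum: 'n' appears 3 times


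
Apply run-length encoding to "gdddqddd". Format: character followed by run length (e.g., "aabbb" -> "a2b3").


Input: 'gdddqddd'
Operation: identify consecutive runs
Runs: 'g' -> g1, 'ddd' -> d3, 'q' -> q1, 'ddd' -> d3
Encoded: g1d3q1d3


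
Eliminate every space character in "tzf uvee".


Input string: 'tzf uvee'
Operation: remove all spaces
Words: 'tzf', 'uvee'
Join without spaces: tzfuvee


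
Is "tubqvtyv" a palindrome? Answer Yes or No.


Input string: 'tubqvtyv'
Reversed: 'vytvqbut'
Compare pairs: s[0]='t' vs s[7]='v' (mismatch), s[1]='u' vs s[6]='y' (mismatch), s[2]='b' vs s[5]='t' (mismatch), s[3]='q' vs s[4]='v' (mismatch)
Palindrome: No


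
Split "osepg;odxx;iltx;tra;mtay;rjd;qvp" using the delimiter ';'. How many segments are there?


Input string: 'osepg;odxx;iltx;tra;mtay;rjd;qvp'
Delimiter: ';'
Split result: 'osepg', 'odxx', 'iltx', 'tra', 'mtay', 'rjd', 'qvp'
Number of parts: 7


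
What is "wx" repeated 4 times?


Input string: 'wx'
Operation: repeat 4 times
Concatenation: 'wx' + 'wx' + 'wx' + 'wx'
Result: wxwxwxwx


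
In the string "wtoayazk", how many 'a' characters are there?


Input string: 'wtoayazk'
Target character: 'a'
Scan each position: s[3]='a', s[5]='a'
Matches found at indices: 3, 5
Total: 2


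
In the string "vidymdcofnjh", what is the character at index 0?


Input string: 'vidymdcofnjh'
Operation: get character at index 0
Index mapping: s[0]='v'
Result: 'v'


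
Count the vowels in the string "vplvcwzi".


Input string: 'vplvcwzi'
Operation: count vowels (a, e, i, o, u)
Scan: s[0]='v', s[1]='p', s[2]='l', s[3]='v', s[4]='c', s[5]='w', s[6]='z', s[7]='i' (vowel)
Vowels found: 1
Result: 1


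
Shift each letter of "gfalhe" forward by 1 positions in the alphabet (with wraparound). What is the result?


Input: 'gfalhe', shift = 1
Operation: for each letter, (position + 1) mod 26
Mapping: 'g'(6+1=7)->'h', 'f'(5+1=6)->'g', 'a'(0+1=1)->'b', 'l'(11+1=12)->'m', 'h'(7+1=8)->'i', 'e'(4+1=5)->'f'
Result: hgbmif


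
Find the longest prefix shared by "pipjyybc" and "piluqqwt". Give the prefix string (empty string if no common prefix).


String 1: 'pipjyybc'
String 2: 'piluqqwt'
Compare position by position:
pos 0: 'p' vs 'p' match
pos 1: 'i' vs 'i' match
pos 2: 'p' vs 'l' differ -> stop
Longest common prefix: "pi" (length 2)


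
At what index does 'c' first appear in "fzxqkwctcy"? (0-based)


Input string: 'fzxqkwctcy'
Target: 'c'
Scanning left to right: s[0]='f', s[1]='z', s[2]='x', s[3]='q', s[4]='k', s[5]='w', s[6]='c'
First match at index: 6


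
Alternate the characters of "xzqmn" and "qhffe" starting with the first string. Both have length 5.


String 1: 'xzqmn'
String 2: 'qhffe'
Operation: alternate characters
Pairs: 'x'+'q', 'z'+'h', 'q'+'f', 'm'+'f', 'n'+'e'
Result: xqzhqfmfne


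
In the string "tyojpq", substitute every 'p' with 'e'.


Input string: 'tyojpq'
Operation: replace 'p' with 'e'
Positions of 'p': 4
After replacement: tyojeq


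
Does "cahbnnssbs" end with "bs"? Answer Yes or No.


Input string: 'cahbnnssbs'
Suffix to check: 'bs'
Last 2 characters of input: 'bs'
Match: True
Result: Yes


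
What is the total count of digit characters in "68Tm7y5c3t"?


Input string: '68Tm7y5c3t'
Operation: count digit characters (0-9)
Scan: '6'(digit), '8'(digit), 'T', 'm', '7'(digit), 'y', '5'(digit), 'c', '3'(digit), 't'
Digits found: 5
Result: 5


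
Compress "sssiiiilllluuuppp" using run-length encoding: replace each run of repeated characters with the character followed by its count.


Input: 'sssiiiilllluuuppp'
Operation: identify consecutive runs
Runs: 'sss' -> s3, 'iiii' -> i4, 'llll' -> l4, 'uuu' -> u3, 'ppp' -> p3
Encoded: s3i4l4u3p3


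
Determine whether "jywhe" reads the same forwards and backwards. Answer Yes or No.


Input string: 'jywhe'
Reversed: 'ehwyj'
Compare pairs: s[0]='j' vs s[4]='e' (mismatch), s[1]='y' vs s[3]='h' (mismatch)
Palindrome: No


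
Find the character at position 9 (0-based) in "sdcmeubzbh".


Input string: 'sdcmeubzbh'
Operation: get character at index 9
Index mapping: s[0]='s', s[1]='d', s[2]='c', s[3]='m', s[4]='e', s[5]='u', s[6]='b', s[7]='z', s[8]='b', s[9]='h'
Result: 'h'


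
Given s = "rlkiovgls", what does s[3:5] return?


Input string: 'rlkiovgls'
Operation: slice [3:5]
Extract characters: s[3]='i', s[4]='o'
Result: io


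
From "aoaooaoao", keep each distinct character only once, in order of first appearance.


Input: 'aoaooaoao'
Operation: keep first occurrence of each character
Scan: s[0]='a' new -> keep; s[1]='o' new -> keep; s[2]='a' seen -> skip; s[3]='o' seen -> skip; s[4]='o' seen -> skip; s[5]='a' seen -> skip; s[6]='o' seen -> skip; s[7]='a' seen -> skip; s[8]='o' seen -> skip
Result: ao


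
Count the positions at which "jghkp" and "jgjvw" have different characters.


String 1: 'jghkp'
String 2: 'jgjvw'
Compare each position: pos 0: 'j'=='j', pos 1: 'g'=='g', pos 2: 'h'!='j', pos 3: 'k'!='v', pos 4: 'p'!='w'
Differing positions: 3
Hamming distance: 3


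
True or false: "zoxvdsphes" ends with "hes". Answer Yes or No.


Input string: 'zoxvdsphes'
Suffix to check: 'hes'
Last 3 characters of input: 'hes'
Match: True
Result: Yes


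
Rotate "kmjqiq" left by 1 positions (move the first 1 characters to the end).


Input: 'kmjqiq', shift = 1
Operation: split at index 1 and swap parts
Front part s[0:1] = 'k'
Back part s[1:] = 'mjqiq'
Rotated = back + front = 'mjqiq' + 'k'
Result: mjqiqk


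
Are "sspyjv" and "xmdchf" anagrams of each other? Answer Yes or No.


String 1: 'sspyjv' -> sorted: 'jpssvy'
String 2: 'xmdchf' -> sorted: 'cdfhmx'
Compare sorted forms: 'jpssvy' != 'cdfhmx'
Anagram: No


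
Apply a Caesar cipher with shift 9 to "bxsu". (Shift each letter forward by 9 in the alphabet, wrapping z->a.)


Input: 'bxsu', shift = 9
Operation: for each letter, (position + 9) mod 26
Mapping: 'b'(1+9=10)->'k', 'x'(23+9=32, 32 mod 26=6)->'g', 's'(18+9=27, 27 mod 26=1)->'b', 'u'(20+9=29, 29 mod 26=3)->'d'
Result: kgbd


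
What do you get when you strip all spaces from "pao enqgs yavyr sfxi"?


Input string: 'pao enqgs yavyr sfxi'
Operation: remove all spaces
Words: 'pao', 'enqgs', 'yavyr', 'sfxi'
Join without spaces: paoenqgsyavyrsfxi


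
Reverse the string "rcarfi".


Input string: 'rcarfi'
Operation: reverse character order
Original order: 'r' -> 'c' -> 'a' -> 'r' -> 'f' -> 'i'
Reversed order: 'i' -> 'f' -> 'r' -> 'a' -> 'c' -> 'r'
Result: ifracr


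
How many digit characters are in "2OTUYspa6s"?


Input string: '2OTUYspa6s'
Operation: count digit characters (0-9)
Scan: '2'(digit), 'O', 'T', 'U', 'Y', 's', 'p', 'a', '6'(digit), 's'
Digits found: 2
Result: 2


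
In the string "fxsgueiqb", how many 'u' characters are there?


Input string: 'fxsgueiqb'
Target character: 'u'
Scan each position: s[4]='u'
Matches found at indices: 4
Total: 1


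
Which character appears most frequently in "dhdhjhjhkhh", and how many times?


Input: 'dhdhjhjhkhh'
Operation: tally each character
Counts: 'd':2, 'h':6, 'j':2, 'k':1
Maximum: 'h' appears 6 times


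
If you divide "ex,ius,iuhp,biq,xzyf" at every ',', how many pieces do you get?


Input string: 'ex,ius,iuhp,biq,xzyf'
Delimiter: ','
Split result: 'ex', 'ius', 'iuhp', 'biq', 'xzyf'
Number of parts: 5


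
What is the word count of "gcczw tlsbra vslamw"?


Input string: 'gcczw tlsbra vslamw'
Operation: split by spaces
Words found: 'gcczw', 'tlsbra', 'vslamw'
Word count: 3


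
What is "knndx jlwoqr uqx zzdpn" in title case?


Input string: 'knndx jlwoqr uqx zzdpn'
Operation: capitalize first letter of each word
Word transformations: 'knndx'->'Knndx', 'jlwoqr'->'Jlwoqr', 'uqx'->'Uqx', 'zzdpn'->'Zzdpn'
Result: Knndx Jlwoqr Uqx Zzdpn


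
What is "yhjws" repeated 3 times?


Input string: 'yhjws'
Operation: repeat 3 times
Concatenation: 'yhjws' + 'yhjws' + 'yhjws'
Result: yhjwsyhjwsyhjws


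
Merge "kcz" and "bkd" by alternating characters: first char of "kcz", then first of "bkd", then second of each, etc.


String 1: 'kcz'
String 2: 'bkd'
Operation: alternate characters
Pairs: 'k'+'b', 'c'+'k', 'z'+'d'
Result: kbckzd


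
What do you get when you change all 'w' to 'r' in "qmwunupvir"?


Input string: 'qmwunupvir'
Operation: replace 'w' with 'r'
Positions of 'w': 2
After replacement: qmrunupvir


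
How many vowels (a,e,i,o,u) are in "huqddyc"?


Input string: 'huqddyc'
Operation: count vowels (a, e, i, o, u)
Scan: s[0]='h', s[1]='u' (vowel), s[2]='q', s[3]='d', s[4]='d', s[5]='y', s[6]='c'
Vowels found: 1
Result: 1


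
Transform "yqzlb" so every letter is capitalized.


Input string: 'yqzlb'
Operation: convert each letter to uppercase
Mapping: 'y'->'Y', 'q'->'Q', 'z'->'Z', 'l'->'L', 'b'->'B'
Result: YQZLB


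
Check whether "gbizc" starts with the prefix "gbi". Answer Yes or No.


Input string: 'gbizc'
Prefix to check: 'gbi'
First 3 characters of input: 'gbi'
Match: True
Result: Yes


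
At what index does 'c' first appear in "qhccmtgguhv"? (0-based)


Input string: 'qhccmtgguhv'
Target: 'c'
Scanning left to right: s[0]='q', s[1]='h', s[2]='c'
First match at index: 2


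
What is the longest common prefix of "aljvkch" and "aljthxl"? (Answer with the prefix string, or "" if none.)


String 1: 'aljvkch'
String 2: 'aljthxl'
Compare position by position:
pos 0: 'a' vs 'a' match
pos 1: 'l' vs 'l' match
pos 2: 'j' vs 'j' match
pos 3: 'v' vs 't' differ -> stop
Longest common prefix: "alj" (length 3)


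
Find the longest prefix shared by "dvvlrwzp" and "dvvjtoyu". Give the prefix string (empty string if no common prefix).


String 1: 'dvvlrwzp'
String 2: 'dvvjtoyu'
Compare position by position:
pos 0: 'd' vs 'd' match
pos 1: 'v' vs 'v' match
pos 2: 'v' vs 'v' match
pos 3: 'l' vs 'j' differ -> stop
Longest common prefix: "dvv" (length 3)


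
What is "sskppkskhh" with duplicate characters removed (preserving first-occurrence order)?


Input: 'sskppkskhh'
Operation: keep first occurrence of each character
Scan: s[0]='s' new -> keep; s[1]='s' seen -> skip; s[2]='k' new -> keep; s[3]='p' new -> keep; s[4]='p' seen -> skip; s[5]='k' seen -> skip; s[6]='s' seen -> skip; s[7]='k' seen -> skip; s[8]='h' new -> keep; s[9]='h' seen -> skip
Result: skph


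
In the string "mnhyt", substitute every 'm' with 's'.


Input string: 'mnhyt'
Operation: replace 'm' with 's'
Positions of 'm': 0
After replacement: snhyt


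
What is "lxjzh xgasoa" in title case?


Input string: 'lxjzh xgasoa'
Operation: capitalize first letter of each word
Word transformations: 'lxjzh'->'Lxjzh', 'xgasoa'->'Xgasoa'
Result: Lxjzh Xgasoa


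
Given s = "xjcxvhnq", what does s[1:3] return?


Input string: 'xjcxvhnq'
Operation: slice [1:3]
Extract characters: s[1]='j', s[2]='c'
Result: jc


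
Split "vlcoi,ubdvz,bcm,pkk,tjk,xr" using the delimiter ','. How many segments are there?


Input string: 'vlcoi,ubdvz,bcm,pkk,tjk,xr'
Delimiter: ','
Split result: 'vlcoi', 'ubdvz', 'bcm', 'pkk', 'tjk', 'xr'
Number of parts: 6


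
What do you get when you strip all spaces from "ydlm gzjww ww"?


Input string: 'ydlm gzjww ww'
Operation: remove all spaces
Words: 'ydlm', 'gzjww', 'ww'
Join without spaces: ydlmgzjwwww


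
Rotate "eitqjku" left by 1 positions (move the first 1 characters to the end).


Input: 'eitqjku', shift = 1
Operation: split at index 1 and swap parts
Front part s[0:1] = 'e'
Back part s[1:] = 'itqjku'
Rotated = back + front = 'itqjku' + 'e'
Result: itqjkue


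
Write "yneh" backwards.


Input string: 'yneh'
Operation: reverse character order
Original order: 'y' -> 'n' -> 'e' -> 'h'
Reversed order: 'h' -> 'e' -> 'n' -> 'y'
Result: heny


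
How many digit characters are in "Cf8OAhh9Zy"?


Input string: 'Cf8OAhh9Zy'
Operation: count digit characters (0-9)
Scan: 'C', 'f', '8'(digit), 'O', 'A', 'h', 'h', '9'(digit), 'Z', 'y'
Digits found: 2
Result: 2


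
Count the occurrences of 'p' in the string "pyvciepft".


Input string: 'pyvciepft'
Target character: 'p'
Scan each position: s[0]='p', s[6]='p'
Matches found at indices: 0, 6
Total: 2


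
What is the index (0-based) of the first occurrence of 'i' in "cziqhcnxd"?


Input string: 'cziqhcnxd'
Target: 'i'
Scanning left to right: s[0]='c', s[1]='z', s[2]='i'
First match at index: 2


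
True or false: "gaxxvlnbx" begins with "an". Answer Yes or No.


Input string: 'gaxxvlnbx'
Prefix to check: 'an'
First 2 characters of input: 'ga'
Match: False
Result: No


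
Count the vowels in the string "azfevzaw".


Input string: 'azfevzaw'
Operation: count vowels (a, e, i, o, u)
Scan: s[0]='a' (vowel), s[1]='z', s[2]='f', s[3]='e' (vowel), s[4]='v', s[5]='z', s[6]='a' (vowel), s[7]='w'
Vowels found: 3
Result: 3


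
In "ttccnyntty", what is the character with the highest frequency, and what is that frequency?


Input: 'ttccnyntty'
Operation: tally each character
Counts: 'c':2, 'n':2, 't':4, 'y':2
Maximum: 't' appears 4 times


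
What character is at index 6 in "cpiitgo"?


Input string: 'cpiitgo'
Operation: get character at index 6
Index mapping: s[0]='c', s[1]='p', s[2]='i', s[3]='i', s[4]='t', s[5]='g', s[6]='o'
Result: 'o'


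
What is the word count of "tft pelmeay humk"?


Input string: 'tft pelmeay humk'
Operation: split by spaces
Words found: 'tft', 'pelmeay', 'humk'
Word count: 3


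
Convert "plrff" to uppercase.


Input string: 'plrff'
Operation: convert each letter to uppercase
Mapping: 'p'->'P', 'l'->'L', 'r'->'R', 'f'->'F', 'f'->'F'
Result: PLRFF


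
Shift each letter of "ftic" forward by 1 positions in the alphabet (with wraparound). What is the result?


Input: 'ftic', shift = 1
Operation: for each letter, (position + 1) mod 26
Mapping: 'f'(5+1=6)->'g', 't'(19+1=20)->'u', 'i'(8+1=9)->'j', 'c'(2+1=3)->'d'
Result: gujd


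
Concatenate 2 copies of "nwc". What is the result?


Input string: 'nwc'
Operation: repeat 2 times
Concatenation: 'nwc' + 'nwc'
Result: nwcnwc


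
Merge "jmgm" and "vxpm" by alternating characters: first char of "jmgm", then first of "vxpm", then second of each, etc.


String 1: 'jmgm'
String 2: 'vxpm'
Operation: alternate characters
Pairs: 'j'+'v', 'm'+'x', 'g'+'p', 'm'+'m'
Result: jvmxgpmm


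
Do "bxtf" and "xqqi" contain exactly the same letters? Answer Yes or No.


String 1: 'bxtf' -> sorted: 'bftx'
String 2: 'xqqi' -> sorted: 'iqqx'
Compare sorted forms: 'bftx' != 'iqqx'
Anagram: No


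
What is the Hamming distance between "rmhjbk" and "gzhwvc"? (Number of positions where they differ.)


String 1: 'rmhjbk'
String 2: 'gzhwvc'
Compare each position: pos 0: 'r'!='g', pos 1: 'm'!='z', pos 2: 'h'=='h', pos 3: 'j'!='w', pos 4: 'b'!='v', pos 5: 'k'!='c'
Differing positions: 5
Hamming distance: 5


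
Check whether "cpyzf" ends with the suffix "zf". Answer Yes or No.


Input string: 'cpyzf'
Suffix to check: 'zf'
Last 2 characters of input: 'zf'
Match: True
Result: Yes


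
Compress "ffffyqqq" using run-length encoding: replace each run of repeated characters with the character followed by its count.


Input: 'ffffyqqq'
Operation: identify consecutive runs
Runs: 'ffff' -> f4, 'y' -> y1, 'qqq' -> q3
Encoded: f4y1q3


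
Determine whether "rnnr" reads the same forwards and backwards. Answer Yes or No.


Input string: 'rnnr'
Reversed: 'rnnr'
Compare pairs: s[0]='r' vs s[3]='r' (match), s[1]='n' vs s[2]='n' (match)
Palindrome: Yes


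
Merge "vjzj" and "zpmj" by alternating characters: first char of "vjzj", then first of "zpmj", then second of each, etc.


String 1: 'vjzj'
String 2: 'zpmj'
Operation: alternate characters
Pairs: 'v'+'z', 'j'+'p', 'z'+'m', 'j'+'j'
Result: vzjpzmjj


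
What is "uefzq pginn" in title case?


Input string: 'uefzq pginn'
Operation: capitalize first letter of each word
Word transformations: 'uefzq'->'Uefzq', 'pginn'->'Pginn'
Result: Uefzq Pginn


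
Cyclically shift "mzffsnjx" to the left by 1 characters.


Input: 'mzffsnjx', shift = 1
Operation: split at index 1 and swap parts
Front part s[0:1] = 'm'
Back part s[1:] = 'zffsnjx'
Rotated = back + front = 'zffsnjx' + 'm'
Result: zffsnjxm


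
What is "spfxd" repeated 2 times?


Input string: 'spfxd'
Operation: repeat 2 times
Concatenation: 'spfxd' + 'spfxd'
Result: spfxdspfxd


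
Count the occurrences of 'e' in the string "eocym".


Input string: 'eocym'
Target character: 'e'
Scan each position: s[0]='e'
Matches found at indices: 0
Total: 1


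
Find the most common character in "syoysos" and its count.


Input: 'syoysos'
Operation: tally each character
Counts: 'o':2, 's':3, 'y':2
Maximum: 's' appears 3 times


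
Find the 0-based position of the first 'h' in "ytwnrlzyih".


Input string: 'ytwnrlzyih'
Target: 'h'
Scanning left to right: s[0]='y', s[1]='t', s[2]='w', s[3]='n', s[4]='r', s[5]='l', s[6]='z', s[7]='y', s[8]='i', s[9]='h'
First match at index: 9


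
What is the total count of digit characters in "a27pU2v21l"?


Input string: 'a27pU2v21l'
Operation: count digit characters (0-9)
Scan: 'a', '2'(digit), '7'(digit), 'p', 'U', '2'(digit), 'v', '2'(digit), '1'(digit), 'l'
Digits found: 5
Result: 5


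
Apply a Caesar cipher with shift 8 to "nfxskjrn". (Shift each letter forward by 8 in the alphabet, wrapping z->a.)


Input: 'nfxskjrn', shift = 8
Operation: for each letter, (position + 8) mod 26
Mapping: 'n'(13+8=21)->'v', 'f'(5+8=13)->'n', 'x'(23+8=31, 31 mod 26=5)->'f', 's'(18+8=26, 26 mod 26=0)->'a', 'k'(10+8=18)->'s', 'j'(9+8=17)->'r', 'r'(17+8=25)->'z', 'n'(13+8=21)->'v'
Result: vnfasrzv


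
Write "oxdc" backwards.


Input string: 'oxdc'
Operation: reverse character order
Original order: 'o' -> 'x' -> 'd' -> 'c'
Reversed order: 'c' -> 'd' -> 'x' -> 'o'
Result: cdxo


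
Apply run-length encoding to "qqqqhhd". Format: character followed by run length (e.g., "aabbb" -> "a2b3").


Input: 'qqqqhhd'
Operation: identify consecutive runs
Runs: 'qqqq' -> q4, 'hh' -> h2, 'd' -> d1
Encoded: q4h2d1


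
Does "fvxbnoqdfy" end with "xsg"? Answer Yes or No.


Input string: 'fvxbnoqdfy'
Suffix to check: 'xsg'
Last 3 characters of input: 'dfy'
Match: False
Result: No


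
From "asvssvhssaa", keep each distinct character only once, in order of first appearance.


Input: 'asvssvhssaa'
Operation: keep first occurrence of each character
Scan: s[0]='a' new -> keep; s[1]='s' new -> keep; s[2]='v' new -> keep; s[3]='s' seen -> skip; s[4]='s' seen -> skip; s[5]='v' seen -> skip; s[6]='h' new -> keep; s[7]='s' seen -> skip; s[8]='s' seen -> skip; s[9]='a' seen -> skip; s[10]='a' seen -> skip
Result: asvh


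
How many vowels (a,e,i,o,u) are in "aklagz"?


Input string: 'aklagz'
Operation: count vowels (a, e, i, o, u)
Scan: s[0]='a' (vowel), s[1]='k', s[2]='l', s[3]='a' (vowel), s[4]='g', s[5]='z'
Vowels found: 2
Result: 2


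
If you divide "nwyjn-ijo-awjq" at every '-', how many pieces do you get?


Input string: 'nwyjn-ijo-awjq'
Delimiter: '-'
Split result: 'nwyjn', 'ijo', 'awjq'
Number of parts: 3


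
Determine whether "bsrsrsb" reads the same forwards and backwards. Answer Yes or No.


Input string: 'bsrsrsb'
Reversed: 'bsrsrsb'
Compare pairs: s[0]='b' vs s[6]='b' (match), s[1]='s' vs s[5]='s' (match), s[2]='r' vs s[4]='r' (match)
Palindrome: Yes


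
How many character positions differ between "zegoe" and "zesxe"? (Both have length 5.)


String 1: 'zegoe'
String 2: 'zesxe'
Compare each position: pos 0: 'z'=='z', pos 1: 'e'=='e', pos 2: 'g'!='s', pos 3: 'o'!='x', pos 4: 'e'=='e'
Differing positions: 2
Hamming distance: 2


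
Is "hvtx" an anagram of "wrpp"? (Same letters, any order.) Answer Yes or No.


String 1: 'wrpp' -> sorted: 'pprw'
String 2: 'hvtx' -> sorted: 'htvx'
Compare sorted forms: 'pprw' != 'htvx'
Anagram: No


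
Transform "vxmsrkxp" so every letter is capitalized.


Input string: 'vxmsrkxp'
Operation: convert each letter to uppercase
Mapping: 'v'->'V', 'x'->'X', 'm'->'M', 's'->'S', 'r'->'R', 'k'->'K', 'x'->'X', 'p'->'P'
Result: VXMSRKXP


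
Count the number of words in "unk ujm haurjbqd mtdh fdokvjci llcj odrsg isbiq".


Input string: 'unk ujm haurjbqd mtdh fdokvjci llcj odrsg isbiq'
Operation: split by spaces
Words found: 'unk', 'ujm', 'haurjbqd', 'mtdh', 'fdokvjci', 'llcj', 'odrsg', 'isbiq'
Word count: 8


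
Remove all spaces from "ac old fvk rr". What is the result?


Input string: 'ac old fvk rr'
Operation: remove all spaces
Words: 'ac', 'old', 'fvk', 'rr'
Join without spaces: acoldfvkrr


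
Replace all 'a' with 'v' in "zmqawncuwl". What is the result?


Input string: 'zmqawncuwl'
Operation: replace 'a' with 'v'
Positions of 'a': 3
After replacement: zmqvwncuwl


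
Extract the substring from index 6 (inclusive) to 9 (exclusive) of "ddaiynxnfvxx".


Input string: 'ddaiynxnfvxx'
Operation: slice [6:9]
Extract characters: s[6]='x', s[7]='n', s[8]='f'
Result: xnf


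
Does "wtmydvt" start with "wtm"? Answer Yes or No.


Input string: 'wtmydvt'
Prefix to check: 'wtm'
First 3 characters of input: 'wtm'
Match: True
Result: Yes


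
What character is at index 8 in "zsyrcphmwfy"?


Input string: 'zsyrcphmwfy'
Operation: get character at index 8
Index mapping: s[0]='z', s[1]='s', s[2]='y', s[3]='r', s[4]='c', s[5]='p', s[6]='h', s[7]='m', s[8]='w'
Result: 'w'


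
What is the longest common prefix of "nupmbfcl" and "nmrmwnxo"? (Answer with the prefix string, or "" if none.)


String 1: 'nupmbfcl'
String 2: 'nmrmwnxo'
Compare position by position:
pos 0: 'n' vs 'n' match
pos 1: 'u' vs 'm' differ -> stop
Longest common prefix: "n" (length 1)


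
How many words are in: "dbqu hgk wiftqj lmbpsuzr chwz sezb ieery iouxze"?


Input string: 'dbqu hgk wiftqj lmbpsuzr chwz sezb ieery iouxze'
Operation: split by spaces
Words found: 'dbqu', 'hgk', 'wiftqj', 'lmbpsuzr', 'chwz', 'sezb', 'ieery', 'iouxze'
Word count: 8


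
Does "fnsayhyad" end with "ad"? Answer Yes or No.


Input string: 'fnsayhyad'
Suffix to check: 'ad'
Last 2 characters of input: 'ad'
Match: True
Result: Yes


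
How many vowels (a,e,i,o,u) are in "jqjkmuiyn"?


Input string: 'jqjkmuiyn'
Operation: count vowels (a, e, i, o, u)
Scan: s[0]='j', s[1]='q', s[2]='j', s[3]='k', s[4]='m', s[5]='u' (vowel), s[6]='i' (vowel), s[7]='y', s[8]='n'
Vowels found: 2
Result: 2


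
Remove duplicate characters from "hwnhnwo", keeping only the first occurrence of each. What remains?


Input: 'hwnhnwo'
Operation: keep first occurrence of each character
Scan: s[0]='h' new -> keep; s[1]='w' new -> keep; s[2]='n' new -> keep; s[3]='h' seen -> skip; s[4]='n' seen -> skip; s[5]='w' seen -> skip; s[6]='o' new -> keep
Result: hwno


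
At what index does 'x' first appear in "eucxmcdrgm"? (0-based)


Input string: 'eucxmcdrgm'
Target: 'x'
Scanning left to right: s[0]='e', s[1]='u', s[2]='c', s[3]='x'
First match at index: 3


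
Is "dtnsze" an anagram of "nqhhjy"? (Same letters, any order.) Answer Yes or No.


String 1: 'nqhhjy' -> sorted: 'hhjnqy'
String 2: 'dtnsze' -> sorted: 'denstz'
Compare sorted forms: 'hhjnqy' != 'denstz'
Anagram: No


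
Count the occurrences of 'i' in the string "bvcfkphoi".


Input string: 'bvcfkphoi'
Target character: 'i'
Scan each position: s[8]='i'
Matches found at indices: 8
Total: 1


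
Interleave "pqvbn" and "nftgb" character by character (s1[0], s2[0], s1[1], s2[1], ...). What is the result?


String 1: 'pqvbn'
String 2: 'nftgb'
Operation: alternate characters
Pairs: 'p'+'n', 'q'+'f', 'v'+'t', 'b'+'g', 'n'+'b'
Result: pnqfvtbgnb


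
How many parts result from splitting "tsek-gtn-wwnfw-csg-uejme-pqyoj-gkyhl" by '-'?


Input string: 'tsek-gtn-wwnfw-csg-uejme-pqyoj-gkyhl'
Delimiter: '-'
Split result: 'tsek', 'gtn', 'wwnfw', 'csg', 'uejme', 'pqyoj', 'gkyhl'
Number of parts: 7


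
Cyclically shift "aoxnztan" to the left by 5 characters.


Input: 'aoxnztan', shift = 5
Operation: split at index 5 and swap parts
Front part s[0:5] = 'aoxnz'
Back part s[5:] = 'tan'
Rotated = back + front = 'tan' + 'aoxnz'
Result: tanaoxnz


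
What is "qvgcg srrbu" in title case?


Input string: 'qvgcg srrbu'
Operation: capitalize first letter of each word
Word transformations: 'qvgcg'->'Qvgcg', 'srrbu'->'Srrbu'
Result: Qvgcg Srrbu


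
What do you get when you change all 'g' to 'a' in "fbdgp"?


Input string: 'fbdgp'
Operation: replace 'g' with 'a'
Positions of 'g': 3
After replacement: fbdap


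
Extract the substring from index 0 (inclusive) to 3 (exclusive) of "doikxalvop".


Input string: 'doikxalvop'
Operation: slice [0:3]
Extract characters: s[0]='d', s[1]='o', s[2]='i'
Result: doi


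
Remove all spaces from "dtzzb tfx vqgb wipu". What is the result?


Input string: 'dtzzb tfx vqgb wipu'
Operation: remove all spaces
Words: 'dtzzb', 'tfx', 'vqgb', 'wipu'
Join without spaces: dtzzbtfxvqgbwipu


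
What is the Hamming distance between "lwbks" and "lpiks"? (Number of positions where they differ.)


String 1: 'lwbks'
String 2: 'lpiks'
Compare each position: pos 0: 'l'=='l', pos 1: 'w'!='p', pos 2: 'b'!='i', pos 3: 'k'=='k', pos 4: 's'=='s'
Differing positions: 2
Hamming distance: 2


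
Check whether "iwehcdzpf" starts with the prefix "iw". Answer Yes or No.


Input string: 'iwehcdzpf'
Prefix to check: 'iw'
First 2 characters of input: 'iw'
Match: True
Result: Yes


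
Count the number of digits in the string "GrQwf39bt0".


Input string: 'GrQwf39bt0'
Operation: count digit characters (0-9)
Scan: 'G', 'r', 'Q', 'w', 'f', '3'(digit), '9'(digit), 'b', 't', '0'(digit)
Digits found: 3
Result: 3


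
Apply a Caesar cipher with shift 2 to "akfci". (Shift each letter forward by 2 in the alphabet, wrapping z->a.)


Input: 'akfci', shift = 2
Operation: for each letter, (position + 2) mod 26
Mapping: 'a'(0+2=2)->'c', 'k'(10+2=12)->'m', 'f'(5+2=7)->'h', 'c'(2+2=4)->'e', 'i'(8+2=10)->'k'
Result: cmhek


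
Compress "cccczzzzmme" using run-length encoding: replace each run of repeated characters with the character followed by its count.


Input: 'cccczzzzmme'
Operation: identify consecutive runs
Runs: 'cccc' -> c4, 'zzzz' -> z4, 'mm' -> m2, 'e' -> e1
Encoded: c4z4m2e1


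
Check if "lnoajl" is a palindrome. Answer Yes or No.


Input string: 'lnoajl'
Reversed: 'ljaonl'
Compare pairs: s[0]='l' vs s[5]='l' (match), s[1]='n' vs s[4]='j' (mismatch), s[2]='o' vs s[3]='a' (mismatch)
Palindrome: No


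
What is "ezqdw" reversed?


Input string: 'ezqdw'
Operation: reverse character order
Original order: 'e' -> 'z' -> 'q' -> 'd' -> 'w'
Reversed order: 'w' -> 'd' -> 'q' -> 'z' -> 'e'
Result: wdqze


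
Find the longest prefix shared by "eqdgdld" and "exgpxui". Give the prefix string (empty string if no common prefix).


String 1: 'eqdgdld'
String 2: 'exgpxui'
Compare position by position:
pos 0: 'e' vs 'e' match
pos 1: 'q' vs 'x' differ -> stop
Longest common prefix: "e" (length 1)


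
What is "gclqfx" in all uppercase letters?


Input string: 'gclqfx'
Operation: convert each letter to uppercase
Mapping: 'g'->'G', 'c'->'C', 'l'->'L', 'q'->'Q', 'f'->'F', 'x'->'X'
Result: GCLQFX


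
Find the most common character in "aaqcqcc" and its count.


Input: 'aaqcqcc'
Operation: tally each character
Counts: 'a':2, 'c':3, 'q':2
Maximum: 'c' appears 3 times


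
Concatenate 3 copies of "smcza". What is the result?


Input string: 'smcza'
Operation: repeat 3 times
Concatenation: 'smcza' + 'smcza' + 'smcza'
Result: smczasmczasmcza


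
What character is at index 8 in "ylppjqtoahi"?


Input string: 'ylppjqtoahi'
Operation: get character at index 8
Index mapping: s[0]='y', s[1]='l', s[2]='p', s[3]='p', s[4]='j', s[5]='q', s[6]='t', s[7]='o', s[8]='a'
Result: 'a'


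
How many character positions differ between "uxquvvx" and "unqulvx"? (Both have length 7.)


String 1: 'uxquvvx'
String 2: 'unqulvx'
Compare each position: pos 0: 'u'=='u', pos 1: 'x'!='n', pos 2: 'q'=='q', pos 3: 'u'=='u', pos 4: 'v'!='l', pos 5: 'v'=='v', pos 6: 'x'=='x'
Differing positions: 2
Hamming distance: 2


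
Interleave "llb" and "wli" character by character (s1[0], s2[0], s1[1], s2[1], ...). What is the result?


String 1: 'llb'
String 2: 'wli'
Operation: alternate characters
Pairs: 'l'+'w', 'l'+'l', 'b'+'i'
Result: lwllbi


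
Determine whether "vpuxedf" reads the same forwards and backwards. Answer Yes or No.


Input string: 'vpuxedf'
Reversed: 'fdexupv'
Compare pairs: s[0]='v' vs s[6]='f' (mismatch), s[1]='p' vs s[5]='d' (mismatch), s[2]='u' vs s[4]='e' (mismatch)
Palindrome: No


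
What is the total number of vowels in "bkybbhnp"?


Input string: 'bkybbhnp'
Operation: count vowels (a, e, i, o, u)
Scan: s[0]='b', s[1]='k', s[2]='y', s[3]='b', s[4]='b', s[5]='h', s[6]='n', s[7]='p'
Vowels found: 0
Result: 0


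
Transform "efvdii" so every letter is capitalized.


Input string: 'efvdii'
Operation: convert each letter to uppercase
Mapping: 'e'->'E', 'f'->'F', 'v'->'V', 'd'->'D', 'i'->'I', 'i'->'I'
Result: EFVDII


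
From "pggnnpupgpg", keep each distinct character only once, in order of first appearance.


Input: 'pggnnpupgpg'
Operation: keep first occurrence of each character
Scan: s[0]='p' new -> keep; s[1]='g' new -> keep; s[2]='g' seen -> skip; s[3]='n' new -> keep; s[4]='n' seen -> skip; s[5]='p' seen -> skip; s[6]='u' new -> keep; s[7]='p' seen -> skip; s[8]='g' seen -> skip; s[9]='p' seen -> skip; s[10]='g' seen -> skip
Result: pgnu


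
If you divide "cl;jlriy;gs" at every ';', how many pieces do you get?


Input string: 'cl;jlriy;gs'
Delimiter: ';'
Split result: 'cl', 'jlriy', 'gs'
Number of parts: 3


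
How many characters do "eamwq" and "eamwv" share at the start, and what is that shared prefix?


String 1: 'eamwq'
String 2: 'eamwv'
Compare position by position:
pos 0: 'e' vs 'e' match
pos 1: 'a' vs 'a' match
pos 2: 'm' vs 'm' match
pos 3: 'w' vs 'w' match
pos 4: 'q' vs 'v' differ -> stop
Longest common prefix: "eamw" (length 4)


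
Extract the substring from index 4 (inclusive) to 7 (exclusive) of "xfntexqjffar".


Input string: 'xfntexqjffar'
Operation: slice [4:7]
Extract characters: s[4]='e', s[5]='x', s[6]='q'
Result: exq


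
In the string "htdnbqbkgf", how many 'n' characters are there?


Input string: 'htdnbqbkgf'
Target character: 'n'
Scan each position: s[3]='n'
Matches found at indices: 3
Total: 1


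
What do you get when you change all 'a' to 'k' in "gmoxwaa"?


Input string: 'gmoxwaa'
Operation: replace 'a' with 'k'
Positions of 'a': 5, 6
After replacement: gmoxwkk
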